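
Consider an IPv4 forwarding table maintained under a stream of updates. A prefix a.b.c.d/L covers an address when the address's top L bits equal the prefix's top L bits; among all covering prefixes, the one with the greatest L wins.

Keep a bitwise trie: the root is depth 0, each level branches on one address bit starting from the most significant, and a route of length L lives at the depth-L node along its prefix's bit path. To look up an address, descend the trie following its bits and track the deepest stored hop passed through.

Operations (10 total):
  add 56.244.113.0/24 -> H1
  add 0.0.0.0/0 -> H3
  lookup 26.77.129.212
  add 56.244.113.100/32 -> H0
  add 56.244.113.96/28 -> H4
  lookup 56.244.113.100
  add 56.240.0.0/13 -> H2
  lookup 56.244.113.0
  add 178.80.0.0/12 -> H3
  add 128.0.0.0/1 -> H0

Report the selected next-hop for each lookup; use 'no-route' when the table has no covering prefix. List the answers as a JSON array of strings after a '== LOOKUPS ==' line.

Process each operation:
  add 56.244.113.0/24 -> H1 at depth 24
  add 0.0.0.0/0 -> H3 at depth 0
  lookup 26.77.129.212: bits 00 walk d0:H3→d1:-→d2:- -> H3
  add 56.244.113.100/32 -> H0 at depth 32
  add 56.244.113.96/28 -> H4 at depth 28
  lookup 56.244.113.100: bits 00111000111101000111000101100100 walk d0:H3→d1:-→d2:-→d3:-→d4:-→d5:-→d6:-→d7:-→d8:-→d9:-→d10:-→d11:-→d12:-→d13:-→d14:-→d15:-→d16:-→d17:-→d18:-→d19:-→d20:-→d21:-→d22:-→d23:-→d24:H1→d25:-→d26:-→d27:-→d28:H4→d29:-→d30:-→d31:-→d32:H0 -> H0
  add 56.240.0.0/13 -> H2 at depth 13
  lookup 56.244.113.0: bits 0011100011110100011100010 walk d0:H3→d1:-→d2:-→d3:-→d4:-→d5:-→d6:-→d7:-→d8:-→d9:-→d10:-→d11:-→d12:-→d13:H2→d14:-→d15:-→d16:-→d17:-→d18:-→d19:-→d20:-→d21:-→d22:-→d23:-→d24:H1→d25:- -> H1
  add 178.80.0.0/12 -> H3 at depth 12
  add 128.0.0.0/1 -> H0 at depth 1

== LOOKUPS ==
["H3","H0","H1"]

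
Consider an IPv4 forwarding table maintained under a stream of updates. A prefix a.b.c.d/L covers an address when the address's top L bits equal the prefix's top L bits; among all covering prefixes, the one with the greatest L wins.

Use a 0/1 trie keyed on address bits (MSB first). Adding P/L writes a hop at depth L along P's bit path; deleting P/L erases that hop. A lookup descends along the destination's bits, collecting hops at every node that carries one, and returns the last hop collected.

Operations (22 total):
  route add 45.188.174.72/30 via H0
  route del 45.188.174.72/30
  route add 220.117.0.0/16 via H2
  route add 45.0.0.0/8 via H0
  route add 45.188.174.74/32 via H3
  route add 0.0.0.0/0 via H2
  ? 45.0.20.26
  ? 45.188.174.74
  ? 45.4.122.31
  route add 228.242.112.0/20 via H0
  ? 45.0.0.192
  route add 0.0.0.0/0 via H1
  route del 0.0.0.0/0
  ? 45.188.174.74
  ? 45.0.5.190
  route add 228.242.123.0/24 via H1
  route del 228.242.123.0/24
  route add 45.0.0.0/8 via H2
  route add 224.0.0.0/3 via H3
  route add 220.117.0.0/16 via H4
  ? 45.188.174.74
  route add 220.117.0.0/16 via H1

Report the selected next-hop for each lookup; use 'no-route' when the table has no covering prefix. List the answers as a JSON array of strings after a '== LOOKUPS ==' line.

Trace:
  + 45.188.174.72/30 (H0) depth=30
  - 45.188.174.72/30 clear@30
  + 220.117.0.0/16 (H2) depth=16
  + 45.0.0.0/8 (H0) depth=8
  + 45.188.174.74/32 (H3) depth=32
  + 0.0.0.0/0 (H2) depth=0
  ? 45.0.20.26  path d0:H2→d1:-→d2:-→d3:-→d4:-→d5:-→d6:-→d7:-→d8:H0  best=H0
  ? 45.188.174.74  path d0:H2→d1:-→d2:-→d3:-→d4:-→d5:-→d6:-→d7:-→d8:H0→d9:-→d10:-→d11:-→d12:-→d13:-→d14:-→d15:-→d16:-→d17:-→d18:-→d19:-→d20:-→d21:-→d22:-→d23:-→d24:-→d25:-→d26:-→d27:-→d28:-→d29:-→d30:-→d31:-→d32:H3  best=H3
  ? 45.4.122.31  path d0:H2→d1:-→d2:-→d3:-→d4:-→d5:-→d6:-→d7:-→d8:H0  best=H0
  + 228.242.112.0/20 (H0) depth=20
  ? 45.0.0.192  path d0:H2→d1:-→d2:-→d3:-→d4:-→d5:-→d6:-→d7:-→d8:H0  best=H0
  + 0.0.0.0/0 (H1) depth=0
  - 0.0.0.0/0 clear@0
  ? 45.188.174.74  path d0:-→d1:-→d2:-→d3:-→d4:-→d5:-→d6:-→d7:-→d8:H0→d9:-→d10:-→d11:-→d12:-→d13:-→d14:-→d15:-→d16:-→d17:-→d18:-→d19:-→d20:-→d21:-→d22:-→d23:-→d24:-→d25:-→d26:-→d27:-→d28:-→d29:-→d30:-→d31:-→d32:H3  best=H3
  ? 45.0.5.190  path d0:-→d1:-→d2:-→d3:-→d4:-→d5:-→d6:-→d7:-→d8:H0  best=H0
  + 228.242.123.0/24 (H1) depth=24
  - 228.242.123.0/24 clear@24
  + 45.0.0.0/8 (H2) depth=8
  + 224.0.0.0/3 (H3) depth=3
  + 220.117.0.0/16 (H4) depth=16
  ? 45.188.174.74  path d0:-→d1:-→d2:-→d3:-→d4:-→d5:-→d6:-→d7:-→d8:H2→d9:-→d10:-→d11:-→d12:-→d13:-→d14:-→d15:-→d16:-→d17:-→d18:-→d19:-→d20:-→d21:-→d22:-→d23:-→d24:-→d25:-→d26:-→d27:-→d28:-→d29:-→d30:-→d31:-→d32:H3  best=H3
  + 220.117.0.0/16 (H1) depth=16

== LOOKUPS ==
["H0","H3","H0","H0","H3","H0","H3"]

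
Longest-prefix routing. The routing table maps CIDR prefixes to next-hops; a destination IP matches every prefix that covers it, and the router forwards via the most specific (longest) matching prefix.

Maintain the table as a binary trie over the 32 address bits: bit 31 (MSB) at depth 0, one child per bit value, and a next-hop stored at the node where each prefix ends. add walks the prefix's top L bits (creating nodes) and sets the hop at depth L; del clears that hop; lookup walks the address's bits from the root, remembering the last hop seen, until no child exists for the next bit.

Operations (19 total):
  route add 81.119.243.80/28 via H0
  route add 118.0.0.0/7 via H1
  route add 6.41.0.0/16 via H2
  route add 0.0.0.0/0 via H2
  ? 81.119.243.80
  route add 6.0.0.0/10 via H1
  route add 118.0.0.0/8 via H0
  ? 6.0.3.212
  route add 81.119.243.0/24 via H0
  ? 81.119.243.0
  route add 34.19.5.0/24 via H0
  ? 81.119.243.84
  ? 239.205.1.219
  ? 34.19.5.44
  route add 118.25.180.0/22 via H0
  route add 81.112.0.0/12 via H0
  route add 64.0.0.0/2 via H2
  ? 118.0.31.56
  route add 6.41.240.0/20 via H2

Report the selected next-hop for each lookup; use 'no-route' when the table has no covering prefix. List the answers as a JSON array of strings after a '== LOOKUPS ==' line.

Process each operation:
  + 81.119.243.80/28 (H0) depth=28
  + 118.0.0.0/7 (H1) depth=7
  + 6.41.0.0/16 (H2) depth=16
  + 0.0.0.0/0 (H2) depth=0
  lookup 81.119.243.80: bits 0101000101110111111100110101 walk d0:H2→d1:-→d2:-→d3:-→d4:-→d5:-→d6:-→d7:-→d8:-→d9:-→d10:-→d11:-→d12:-→d13:-→d14:-→d15:-→d16:-→d17:-→d18:-→d19:-→d20:-→d21:-→d22:-→d23:-→d24:-→d25:-→d26:-→d27:-→d28:H0 -> H0
  + 6.0.0.0/10 (H1) depth=10
  + 118.0.0.0/8 (H0) depth=8
  lookup 6.0.3.212: bits 0000011000 walk d0:H2→d1:-→d2:-→d3:-→d4:-→d5:-→d6:-→d7:-→d8:-→d9:-→d10:H1 -> H1
  + 81.119.243.0/24 (H0) depth=24
  lookup 81.119.243.0: bits 0101000101110111111100110 walk d0:H2→d1:-→d2:-→d3:-→d4:-→d5:-→d6:-→d7:-→d8:-→d9:-→d10:-→d11:-→d12:-→d13:-→d14:-→d15:-→d16:-→d17:-→d18:-→d19:-→d20:-→d21:-→d22:-→d23:-→d24:H0→d25:- -> H0
  + 34.19.5.0/24 (H0) depth=24
  lookup 81.119.243.84: bits 0101000101110111111100110101 walk d0:H2→d1:-→d2:-→d3:-→d4:-→d5:-→d6:-→d7:-→d8:-→d9:-→d10:-→d11:-→d12:-→d13:-→d14:-→d15:-→d16:-→d17:-→d18:-→d19:-→d20:-→d21:-→d22:-→d23:-→d24:H0→d25:-→d26:-→d27:-→d28:H0 -> H0
  lookup 239.205.1.219: bits ε walk d0:H2 -> H2
  lookup 34.19.5.44: bits 001000100001001100000101 walk d0:H2→d1:-→d2:-→d3:-→d4:-→d5:-→d6:-→d7:-→d8:-→d9:-→d10:-→d11:-→d12:-→d13:-→d14:-→d15:-→d16:-→d17:-→d18:-→d19:-→d20:-→d21:-→d22:-→d23:-→d24:H0 -> H0
  + 118.25.180.0/22 (H0) depth=22
  + 81.112.0.0/12 (H0) depth=12
  + 64.0.0.0/2 (H2) depth=2
  lookup 118.0.31.56: bits 01110110000 walk d0:H2→d1:-→d2:H2→d3:-→d4:-→d5:-→d6:-→d7:H1→d8:H0→d9:-→d10:-→d11:- -> H0
  + 6.41.240.0/20 (H2) depth=20

== LOOKUPS ==
["H0","H1","H0","H0","H2","H0","H0"]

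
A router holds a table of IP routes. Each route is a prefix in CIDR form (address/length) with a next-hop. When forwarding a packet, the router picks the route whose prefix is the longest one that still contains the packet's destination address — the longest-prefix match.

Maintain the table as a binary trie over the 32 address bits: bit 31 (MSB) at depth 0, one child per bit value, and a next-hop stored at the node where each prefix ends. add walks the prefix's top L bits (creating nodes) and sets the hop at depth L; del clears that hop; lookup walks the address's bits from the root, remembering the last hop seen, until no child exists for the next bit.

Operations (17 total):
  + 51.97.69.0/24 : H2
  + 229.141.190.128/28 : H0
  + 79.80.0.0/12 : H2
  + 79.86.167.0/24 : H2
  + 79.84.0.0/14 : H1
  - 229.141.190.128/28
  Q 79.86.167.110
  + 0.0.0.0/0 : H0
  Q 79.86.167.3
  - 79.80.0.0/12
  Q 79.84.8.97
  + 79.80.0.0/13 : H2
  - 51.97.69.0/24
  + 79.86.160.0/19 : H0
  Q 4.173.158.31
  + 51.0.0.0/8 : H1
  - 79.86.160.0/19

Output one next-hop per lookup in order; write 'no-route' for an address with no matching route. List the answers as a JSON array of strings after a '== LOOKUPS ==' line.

Apply in order:
  + 51.97.69.0/24 (H2) depth=24
  + 229.141.190.128/28 (H0) depth=28
  + 79.80.0.0/12 (H2) depth=12
  + 79.86.167.0/24 (H2) depth=24
  + 79.84.0.0/14 (H1) depth=14
  del 229.141.190.128/28 (clear depth 28)
  ? 79.86.167.110  path d0:-→d1:-→d2:-→d3:-→d4:-→d5:-→d6:-→d7:-→d8:-→d9:-→d10:-→d11:-→d12:H2→d13:-→d14:H1→d15:-→d16:-→d17:-→d18:-→d19:-→d20:-→d21:-→d22:-→d23:-→d24:H2  best=H2
  + 0.0.0.0/0 (H0) depth=0
  ? 79.86.167.3  path d0:H0→d1:-→d2:-→d3:-→d4:-→d5:-→d6:-→d7:-→d8:-→d9:-→d10:-→d11:-→d12:H2→d13:-→d14:H1→d15:-→d16:-→d17:-→d18:-→d19:-→d20:-→d21:-→d22:-→d23:-→d24:H2  best=H2
  del 79.80.0.0/12 (clear depth 12)
  ? 79.84.8.97  path d0:H0→d1:-→d2:-→d3:-→d4:-→d5:-→d6:-→d7:-→d8:-→d9:-→d10:-→d11:-→d12:-→d13:-→d14:H1  best=H1
  + 79.80.0.0/13 (H2) depth=13
  del 51.97.69.0/24 (clear depth 24)
  + 79.86.160.0/19 (H0) depth=19
  ? 4.173.158.31  path d0:H0→d1:-→d2:-  best=H0
  + 51.0.0.0/8 (H1) depth=8
  del 79.86.160.0/19 (clear depth 19)

== LOOKUPS ==
["H2","H2","H1","H0"]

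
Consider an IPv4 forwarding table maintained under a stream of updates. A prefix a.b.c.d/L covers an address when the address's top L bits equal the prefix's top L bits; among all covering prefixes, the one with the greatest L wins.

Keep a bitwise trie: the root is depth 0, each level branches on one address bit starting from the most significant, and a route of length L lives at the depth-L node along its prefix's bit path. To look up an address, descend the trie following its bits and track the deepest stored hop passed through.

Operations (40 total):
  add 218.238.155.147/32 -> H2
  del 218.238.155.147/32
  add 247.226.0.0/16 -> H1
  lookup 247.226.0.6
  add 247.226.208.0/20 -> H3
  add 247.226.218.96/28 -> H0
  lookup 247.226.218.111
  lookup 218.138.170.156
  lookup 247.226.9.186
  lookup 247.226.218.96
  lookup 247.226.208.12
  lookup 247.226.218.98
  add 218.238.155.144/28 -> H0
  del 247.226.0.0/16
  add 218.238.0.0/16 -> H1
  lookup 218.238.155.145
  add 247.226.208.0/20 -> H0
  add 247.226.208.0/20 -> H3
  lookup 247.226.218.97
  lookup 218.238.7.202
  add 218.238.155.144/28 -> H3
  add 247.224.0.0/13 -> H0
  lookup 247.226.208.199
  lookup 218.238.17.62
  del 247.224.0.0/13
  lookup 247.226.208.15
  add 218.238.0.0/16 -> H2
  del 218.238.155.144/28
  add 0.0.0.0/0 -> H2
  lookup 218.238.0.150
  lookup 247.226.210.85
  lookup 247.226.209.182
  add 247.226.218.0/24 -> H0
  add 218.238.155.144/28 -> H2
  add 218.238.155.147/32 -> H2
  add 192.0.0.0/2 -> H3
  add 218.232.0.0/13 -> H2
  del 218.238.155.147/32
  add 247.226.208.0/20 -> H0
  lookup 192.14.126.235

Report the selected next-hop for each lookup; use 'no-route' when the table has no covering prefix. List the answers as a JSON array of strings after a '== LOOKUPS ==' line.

Apply in order:
  + 218.238.155.147/32 (H2) depth=32
  del 218.238.155.147/32 (clear depth 32)
  + 247.226.0.0/16 (H1) depth=16
  Q 247.226.0.6: descend 1111011111100010 ; hops seen [H1] ; pick H1
  + 247.226.208.0/20 (H3) depth=20
  + 247.226.218.96/28 (H0) depth=28
  Q 247.226.218.111: descend 1111011111100010110110100110 ; hops seen [H1,H3,H0] ; pick H0
  Q 218.138.170.156: descend 110110101 ; hops seen [∅] ; pick no-route
  Q 247.226.9.186: descend 1111011111100010 ; hops seen [H1] ; pick H1
  Q 247.226.218.96: descend 1111011111100010110110100110 ; hops seen [H1,H3,H0] ; pick H0
  Q 247.226.208.12: descend 11110111111000101101 ; hops seen [H1,H3] ; pick H3
  Q 247.226.218.98: descend 1111011111100010110110100110 ; hops seen [H1,H3,H0] ; pick H0
  + 218.238.155.144/28 (H0) depth=28
  del 247.226.0.0/16 (clear depth 16)
  + 218.238.0.0/16 (H1) depth=16
  Q 218.238.155.145: descend 110110101110111010011011100100 ; hops seen [H1,H0] ; pick H0
  + 247.226.208.0/20 (H0) depth=20
  + 247.226.208.0/20 (H3) depth=20
  Q 247.226.218.97: descend 1111011111100010110110100110 ; hops seen [H3,H0] ; pick H0
  Q 218.238.7.202: descend 1101101011101110 ; hops seen [H1] ; pick H1
  + 218.238.155.144/28 (H3) depth=28
  + 247.224.0.0/13 (H0) depth=13
  Q 247.226.208.199: descend 11110111111000101101 ; hops seen [H0,H3] ; pick H3
  Q 218.238.17.62: descend 1101101011101110 ; hops seen [H1] ; pick H1
  del 247.224.0.0/13 (clear depth 13)
  Q 247.226.208.15: descend 11110111111000101101 ; hops seen [H3] ; pick H3
  + 218.238.0.0/16 (H2) depth=16
  del 218.238.155.144/28 (clear depth 28)
  + 0.0.0.0/0 (H2) depth=0
  Q 218.238.0.150: descend 1101101011101110 ; hops seen [H2,H2] ; pick H2
  Q 247.226.210.85: descend 11110111111000101101 ; hops seen [H2,H3] ; pick H3
  Q 247.226.209.182: descend 11110111111000101101 ; hops seen [H2,H3] ; pick H3
  + 247.226.218.0/24 (H0) depth=24
  + 218.238.155.144/28 (H2) depth=28
  + 218.238.155.147/32 (H2) depth=32
  + 192.0.0.0/2 (H3) depth=2
  + 218.232.0.0/13 (H2) depth=13
  del 218.238.155.147/32 (clear depth 32)
  + 247.226.208.0/20 (H0) depth=20
  Q 192.14.126.235: descend 110 ; hops seen [H2,H3] ; pick H3

== LOOKUPS ==
["H1","H0","no-route","H1","H0","H3","H0","H0","H0","H1","H3","H1","H3","H2","H3","H3","H3"]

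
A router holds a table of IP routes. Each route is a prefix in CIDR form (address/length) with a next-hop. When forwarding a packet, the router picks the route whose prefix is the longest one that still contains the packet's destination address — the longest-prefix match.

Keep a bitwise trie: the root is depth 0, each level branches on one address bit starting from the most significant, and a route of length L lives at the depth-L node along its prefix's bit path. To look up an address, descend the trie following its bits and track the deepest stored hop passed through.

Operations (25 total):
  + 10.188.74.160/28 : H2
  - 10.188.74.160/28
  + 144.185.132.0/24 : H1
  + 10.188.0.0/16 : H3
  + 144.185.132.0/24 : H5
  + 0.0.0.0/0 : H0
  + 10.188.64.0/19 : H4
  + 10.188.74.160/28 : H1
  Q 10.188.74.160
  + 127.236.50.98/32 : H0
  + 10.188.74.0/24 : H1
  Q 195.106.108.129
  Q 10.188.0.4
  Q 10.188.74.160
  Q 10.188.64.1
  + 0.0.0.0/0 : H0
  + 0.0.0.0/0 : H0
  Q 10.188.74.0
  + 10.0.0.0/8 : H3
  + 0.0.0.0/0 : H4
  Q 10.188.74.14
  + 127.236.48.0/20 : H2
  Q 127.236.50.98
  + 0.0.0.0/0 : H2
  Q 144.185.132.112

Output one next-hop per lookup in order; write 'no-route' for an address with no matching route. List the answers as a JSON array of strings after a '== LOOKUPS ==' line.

Trace:
  + 10.188.74.160/28 (H2) depth=28
  - 10.188.74.160/28 clear@28
  + 144.185.132.0/24 (H1) depth=24
  + 10.188.0.0/16 (H3) depth=16
  + 144.185.132.0/24 (H5) depth=24
  + 0.0.0.0/0 (H0) depth=0
  + 10.188.64.0/19 (H4) depth=19
  + 10.188.74.160/28 (H1) depth=28
  lookup 10.188.74.160: bits 0000101010111100010010101010 walk d0:H0→d1:-→d2:-→d3:-→d4:-→d5:-→d6:-→d7:-→d8:-→d9:-→d10:-→d11:-→d12:-→d13:-→d14:-→d15:-→d16:H3→d17:-→d18:-→d19:H4→d20:-→d21:-→d22:-→d23:-→d24:-→d25:-→d26:-→d27:-→d28:H1 -> H1
  + 127.236.50.98/32 (H0) depth=32
  + 10.188.74.0/24 (H1) depth=24
  lookup 195.106.108.129: bits 1 walk d0:H0→d1:- -> H0
  lookup 10.188.0.4: bits 00001010101111000 walk d0:H0→d1:-→d2:-→d3:-→d4:-→d5:-→d6:-→d7:-→d8:-→d9:-→d10:-→d11:-→d12:-→d13:-→d14:-→d15:-→d16:H3→d17:- -> H3
  lookup 10.188.74.160: bits 0000101010111100010010101010 walk d0:H0→d1:-→d2:-→d3:-→d4:-→d5:-→d6:-→d7:-→d8:-→d9:-→d10:-→d11:-→d12:-→d13:-→d14:-→d15:-→d16:H3→d17:-→d18:-→d19:H4→d20:-→d21:-→d22:-→d23:-→d24:H1→d25:-→d26:-→d27:-→d28:H1 -> H1
  lookup 10.188.64.1: bits 00001010101111000100 walk d0:H0→d1:-→d2:-→d3:-→d4:-→d5:-→d6:-→d7:-→d8:-→d9:-→d10:-→d11:-→d12:-→d13:-→d14:-→d15:-→d16:H3→d17:-→d18:-→d19:H4→d20:- -> H4
  + 0.0.0.0/0 (H0) depth=0
  + 0.0.0.0/0 (H0) depth=0
  lookup 10.188.74.0: bits 000010101011110001001010 walk d0:H0→d1:-→d2:-→d3:-→d4:-→d5:-→d6:-→d7:-→d8:-→d9:-→d10:-→d11:-→d12:-→d13:-→d14:-→d15:-→d16:H3→d17:-→d18:-→d19:H4→d20:-→d21:-→d22:-→d23:-→d24:H1 -> H1
  + 10.0.0.0/8 (H3) depth=8
  + 0.0.0.0/0 (H4) depth=0
  lookup 10.188.74.14: bits 000010101011110001001010 walk d0:H4→d1:-→d2:-→d3:-→d4:-→d5:-→d6:-→d7:-→d8:H3→d9:-→d10:-→d11:-→d12:-→d13:-→d14:-→d15:-→d16:H3→d17:-→d18:-→d19:H4→d20:-→d21:-→d22:-→d23:-→d24:H1 -> H1
  + 127.236.48.0/20 (H2) depth=20
  lookup 127.236.50.98: bits 01111111111011000011001001100010 walk d0:H4→d1:-→d2:-→d3:-→d4:-→d5:-→d6:-→d7:-→d8:-→d9:-→d10:-→d11:-→d12:-→d13:-→d14:-→d15:-→d16:-→d17:-→d18:-→d19:-→d20:H2→d21:-→d22:-→d23:-→d24:-→d25:-→d26:-→d27:-→d28:-→d29:-→d30:-→d31:-→d32:H0 -> H0
  + 0.0.0.0/0 (H2) depth=0
  lookup 144.185.132.112: bits 100100001011100110000100 walk d0:H2→d1:-→d2:-→d3:-→d4:-→d5:-→d6:-→d7:-→d8:-→d9:-→d10:-→d11:-→d12:-→d13:-→d14:-→d15:-→d16:-→d17:-→d18:-→d19:-→d20:-→d21:-→d22:-→d23:-→d24:H5 -> H5

== LOOKUPS ==
["H1","H0","H3","H1","H4","H1","H1","H0","H5"]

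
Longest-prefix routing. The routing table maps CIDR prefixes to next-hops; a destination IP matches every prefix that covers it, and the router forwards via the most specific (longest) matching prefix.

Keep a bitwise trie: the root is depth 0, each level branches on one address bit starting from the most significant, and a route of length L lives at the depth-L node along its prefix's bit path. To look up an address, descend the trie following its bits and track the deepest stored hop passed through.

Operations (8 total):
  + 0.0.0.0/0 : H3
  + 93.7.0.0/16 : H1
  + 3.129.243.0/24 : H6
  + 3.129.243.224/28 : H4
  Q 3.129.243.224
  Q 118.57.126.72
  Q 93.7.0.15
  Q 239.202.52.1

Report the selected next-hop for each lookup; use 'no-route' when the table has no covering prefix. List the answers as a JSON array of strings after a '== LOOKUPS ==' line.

Process each operation:
  add 0.0.0.0/0 -> H3 at depth 0
  add 93.7.0.0/16 -> H1 at depth 16
  add 3.129.243.0/24 -> H6 at depth 24
  add 3.129.243.224/28 -> H4 at depth 28
  ? 3.129.243.224  path d0:H3→d1:-→d2:-→d3:-→d4:-→d5:-→d6:-→d7:-→d8:-→d9:-→d10:-→d11:-→d12:-→d13:-→d14:-→d15:-→d16:-→d17:-→d18:-→d19:-→d20:-→d21:-→d22:-→d23:-→d24:H6→d25:-→d26:-→d27:-→d28:H4  best=H4
  ? 118.57.126.72  path d0:H3→d1:-→d2:-  best=H3
  ? 93.7.0.15  path d0:H3→d1:-→d2:-→d3:-→d4:-→d5:-→d6:-→d7:-→d8:-→d9:-→d10:-→d11:-→d12:-→d13:-→d14:-→d15:-→d16:H1  best=H1
  ? 239.202.52.1  path d0:H3  best=H3

== LOOKUPS ==
["H4","H3","H1","H3"]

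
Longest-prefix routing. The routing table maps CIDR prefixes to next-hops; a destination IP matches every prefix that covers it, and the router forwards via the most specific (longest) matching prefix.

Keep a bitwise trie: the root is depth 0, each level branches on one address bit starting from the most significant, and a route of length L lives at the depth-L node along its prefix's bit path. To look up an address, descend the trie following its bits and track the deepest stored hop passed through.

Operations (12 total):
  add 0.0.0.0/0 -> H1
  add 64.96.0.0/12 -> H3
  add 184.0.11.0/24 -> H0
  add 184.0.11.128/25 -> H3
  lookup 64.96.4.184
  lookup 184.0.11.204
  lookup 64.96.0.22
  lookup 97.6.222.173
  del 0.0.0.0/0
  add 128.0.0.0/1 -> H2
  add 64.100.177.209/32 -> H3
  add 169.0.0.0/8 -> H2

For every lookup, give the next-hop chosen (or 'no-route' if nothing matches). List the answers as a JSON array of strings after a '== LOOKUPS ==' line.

Trace:
  + 0.0.0.0/0 (H1) depth=0
  + 64.96.0.0/12 (H3) depth=12
  + 184.0.11.0/24 (H0) depth=24
  + 184.0.11.128/25 (H3) depth=25
  Q 64.96.4.184: descend 010000000110 ; hops seen [H1,H3] ; pick H3
  Q 184.0.11.204: descend 1011100000000000000010111 ; hops seen [H1,H0,H3] ; pick H3
  Q 64.96.0.22: descend 010000000110 ; hops seen [H1,H3] ; pick H3
  Q 97.6.222.173: descend 01 ; hops seen [H1] ; pick H1
  del 0.0.0.0/0 (clear depth 0)
  + 128.0.0.0/1 (H2) depth=1
  + 64.100.177.209/32 (H3) depth=32
  + 169.0.0.0/8 (H2) depth=8

== LOOKUPS ==
["H3","H3","H3","H1"]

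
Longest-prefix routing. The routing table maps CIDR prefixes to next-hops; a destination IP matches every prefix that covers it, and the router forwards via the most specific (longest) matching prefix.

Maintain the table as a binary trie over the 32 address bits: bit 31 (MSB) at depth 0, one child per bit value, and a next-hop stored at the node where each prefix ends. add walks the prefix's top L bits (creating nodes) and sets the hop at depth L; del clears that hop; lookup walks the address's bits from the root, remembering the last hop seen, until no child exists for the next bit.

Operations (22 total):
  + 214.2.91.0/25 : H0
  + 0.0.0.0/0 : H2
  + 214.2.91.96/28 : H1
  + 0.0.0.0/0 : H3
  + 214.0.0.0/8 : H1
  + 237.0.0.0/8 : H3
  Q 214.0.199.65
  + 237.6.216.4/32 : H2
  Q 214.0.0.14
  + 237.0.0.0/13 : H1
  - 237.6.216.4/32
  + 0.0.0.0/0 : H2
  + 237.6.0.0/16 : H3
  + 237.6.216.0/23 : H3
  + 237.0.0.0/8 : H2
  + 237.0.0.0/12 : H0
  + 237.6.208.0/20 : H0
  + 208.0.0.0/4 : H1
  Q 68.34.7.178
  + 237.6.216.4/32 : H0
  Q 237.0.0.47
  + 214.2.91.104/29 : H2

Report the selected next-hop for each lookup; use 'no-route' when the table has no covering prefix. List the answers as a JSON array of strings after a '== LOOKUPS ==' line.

Trace:
  + 214.2.91.0/25 (H0) depth=25
  + 0.0.0.0/0 (H2) depth=0
  + 214.2.91.96/28 (H1) depth=28
  + 0.0.0.0/0 (H3) depth=0
  + 214.0.0.0/8 (H1) depth=8
  + 237.0.0.0/8 (H3) depth=8
  lookup 214.0.199.65: bits 11010110000000 walk d0:H3→d1:-→d2:-→d3:-→d4:-→d5:-→d6:-→d7:-→d8:H1→d9:-→d10:-→d11:-→d12:-→d13:-→d14:- -> H1
  + 237.6.216.4/32 (H2) depth=32
  lookup 214.0.0.14: bits 11010110000000 walk d0:H3→d1:-→d2:-→d3:-→d4:-→d5:-→d6:-→d7:-→d8:H1→d9:-→d10:-→d11:-→d12:-→d13:-→d14:- -> H1
  + 237.0.0.0/13 (H1) depth=13
  del 237.6.216.4/32 (clear depth 32)
  + 0.0.0.0/0 (H2) depth=0
  + 237.6.0.0/16 (H3) depth=16
  + 237.6.216.0/23 (H3) depth=23
  + 237.0.0.0/8 (H2) depth=8
  + 237.0.0.0/12 (H0) depth=12
  + 237.6.208.0/20 (H0) depth=20
  + 208.0.0.0/4 (H1) depth=4
  lookup 68.34.7.178: bits ε walk d0:H2 -> H2
  + 237.6.216.4/32 (H0) depth=32
  lookup 237.0.0.47: bits 1110110100000 walk d0:H2→d1:-→d2:-→d3:-→d4:-→d5:-→d6:-→d7:-→d8:H2→d9:-→d10:-→d11:-→d12:H0→d13:H1 -> H1
  + 214.2.91.104/29 (H2) depth=29

== LOOKUPS ==
["H1","H1","H2","H1"]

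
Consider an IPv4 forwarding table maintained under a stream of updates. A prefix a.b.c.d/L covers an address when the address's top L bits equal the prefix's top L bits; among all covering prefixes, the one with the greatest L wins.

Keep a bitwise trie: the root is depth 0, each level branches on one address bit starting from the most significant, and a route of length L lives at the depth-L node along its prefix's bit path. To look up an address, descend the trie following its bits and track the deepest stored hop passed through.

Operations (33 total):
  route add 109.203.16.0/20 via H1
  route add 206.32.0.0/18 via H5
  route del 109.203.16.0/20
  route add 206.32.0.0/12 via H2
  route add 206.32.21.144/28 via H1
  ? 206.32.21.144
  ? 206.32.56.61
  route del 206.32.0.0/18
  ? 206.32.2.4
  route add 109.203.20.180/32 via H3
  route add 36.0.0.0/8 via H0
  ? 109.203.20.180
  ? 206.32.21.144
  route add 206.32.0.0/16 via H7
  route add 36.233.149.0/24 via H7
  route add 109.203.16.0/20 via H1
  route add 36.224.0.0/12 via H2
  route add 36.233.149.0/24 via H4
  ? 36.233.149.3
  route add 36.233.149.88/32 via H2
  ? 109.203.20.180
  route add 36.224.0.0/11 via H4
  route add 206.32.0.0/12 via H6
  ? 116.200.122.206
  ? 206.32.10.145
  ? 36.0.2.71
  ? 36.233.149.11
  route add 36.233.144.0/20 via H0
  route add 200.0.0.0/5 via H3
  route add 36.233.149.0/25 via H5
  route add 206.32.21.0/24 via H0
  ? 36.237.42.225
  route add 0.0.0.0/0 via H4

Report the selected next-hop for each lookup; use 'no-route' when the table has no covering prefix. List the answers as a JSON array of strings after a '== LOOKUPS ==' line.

Apply in order:
  + 109.203.16.0/20 (H1) depth=20
  + 206.32.0.0/18 (H5) depth=18
  - 109.203.16.0/20 clear@20
  + 206.32.0.0/12 (H2) depth=12
  + 206.32.21.144/28 (H1) depth=28
  lookup 206.32.21.144: bits 1100111000100000000101011001 walk d0:-→d1:-→d2:-→d3:-→d4:-→d5:-→d6:-→d7:-→d8:-→d9:-→d10:-→d11:-→d12:H2→d13:-→d14:-→d15:-→d16:-→d17:-→d18:H5→d19:-→d20:-→d21:-→d22:-→d23:-→d24:-→d25:-→d26:-→d27:-→d28:H1 -> H1
  lookup 206.32.56.61: bits 110011100010000000 walk d0:-→d1:-→d2:-→d3:-→d4:-→d5:-→d6:-→d7:-→d8:-→d9:-→d10:-→d11:-→d12:H2→d13:-→d14:-→d15:-→d16:-→d17:-→d18:H5 -> H5
  - 206.32.0.0/18 clear@18
  lookup 206.32.2.4: bits 1100111000100000000 walk d0:-→d1:-→d2:-→d3:-→d4:-→d5:-→d6:-→d7:-→d8:-→d9:-→d10:-→d11:-→d12:H2→d13:-→d14:-→d15:-→d16:-→d17:-→d18:-→d19:- -> H2
  + 109.203.20.180/32 (H3) depth=32
  + 36.0.0.0/8 (H0) depth=8
  lookup 109.203.20.180: bits 01101101110010110001010010110100 walk d0:-→d1:-→d2:-→d3:-→d4:-→d5:-→d6:-→d7:-→d8:-→d9:-→d10:-→d11:-→d12:-→d13:-→d14:-→d15:-→d16:-→d17:-→d18:-→d19:-→d20:-→d21:-→d22:-→d23:-→d24:-→d25:-→d26:-→d27:-→d28:-→d29:-→d30:-→d31:-→d32:H3 -> H3
  lookup 206.32.21.144: bits 1100111000100000000101011001 walk d0:-→d1:-→d2:-→d3:-→d4:-→d5:-→d6:-→d7:-→d8:-→d9:-→d10:-→d11:-→d12:H2→d13:-→d14:-→d15:-→d16:-→d17:-→d18:-→d19:-→d20:-→d21:-→d22:-→d23:-→d24:-→d25:-→d26:-→d27:-→d28:H1 -> H1
  + 206.32.0.0/16 (H7) depth=16
  + 36.233.149.0/24 (H7) depth=24
  + 109.203.16.0/20 (H1) depth=20
  + 36.224.0.0/12 (H2) depth=12
  + 36.233.149.0/24 (H4) depth=24
  lookup 36.233.149.3: bits 001001001110100110010101 walk d0:-→d1:-→d2:-→d3:-→d4:-→d5:-→d6:-→d7:-→d8:H0→d9:-→d10:-→d11:-→d12:H2→d13:-→d14:-→d15:-→d16:-→d17:-→d18:-→d19:-→d20:-→d21:-→d22:-→d23:-→d24:H4 -> H4
  + 36.233.149.88/32 (H2) depth=32
  lookup 109.203.20.180: bits 01101101110010110001010010110100 walk d0:-→d1:-→d2:-→d3:-→d4:-→d5:-→d6:-→d7:-→d8:-→d9:-→d10:-→d11:-→d12:-→d13:-→d14:-→d15:-→d16:-→d17:-→d18:-→d19:-→d20:H1→d21:-→d22:-→d23:-→d24:-→d25:-→d26:-→d27:-→d28:-→d29:-→d30:-→d31:-→d32:H3 -> H3
  + 36.224.0.0/11 (H4) depth=11
  + 206.32.0.0/12 (H6) depth=12
  lookup 116.200.122.206: bits 011 walk d0:-→d1:-→d2:-→d3:- -> no-route
  lookup 206.32.10.145: bits 1100111000100000000 walk d0:-→d1:-→d2:-→d3:-→d4:-→d5:-→d6:-→d7:-→d8:-→d9:-→d10:-→d11:-→d12:H6→d13:-→d14:-→d15:-→d16:H7→d17:-→d18:-→d19:- -> H7
  lookup 36.0.2.71: bits 00100100 walk d0:-→d1:-→d2:-→d3:-→d4:-→d5:-→d6:-→d7:-→d8:H0 -> H0
  lookup 36.233.149.11: bits 0010010011101001100101010 walk d0:-→d1:-→d2:-→d3:-→d4:-→d5:-→d6:-→d7:-→d8:H0→d9:-→d10:-→d11:H4→d12:H2→d13:-→d14:-→d15:-→d16:-→d17:-→d18:-→d19:-→d20:-→d21:-→d22:-→d23:-→d24:H4→d25:- -> H4
  + 36.233.144.0/20 (H0) depth=20
  + 200.0.0.0/5 (H3) depth=5
  + 36.233.149.0/25 (H5) depth=25
  + 206.32.21.0/24 (H0) depth=24
  lookup 36.237.42.225: bits 0010010011101 walk d0:-→d1:-→d2:-→d3:-→d4:-→d5:-→d6:-→d7:-→d8:H0→d9:-→d10:-→d11:H4→d12:H2→d13:- -> H2
  + 0.0.0.0/0 (H4) depth=0

== LOOKUPS ==
["H1","H5","H2","H3","H1","H4","H3","no-route","H7","H0","H4","H2"]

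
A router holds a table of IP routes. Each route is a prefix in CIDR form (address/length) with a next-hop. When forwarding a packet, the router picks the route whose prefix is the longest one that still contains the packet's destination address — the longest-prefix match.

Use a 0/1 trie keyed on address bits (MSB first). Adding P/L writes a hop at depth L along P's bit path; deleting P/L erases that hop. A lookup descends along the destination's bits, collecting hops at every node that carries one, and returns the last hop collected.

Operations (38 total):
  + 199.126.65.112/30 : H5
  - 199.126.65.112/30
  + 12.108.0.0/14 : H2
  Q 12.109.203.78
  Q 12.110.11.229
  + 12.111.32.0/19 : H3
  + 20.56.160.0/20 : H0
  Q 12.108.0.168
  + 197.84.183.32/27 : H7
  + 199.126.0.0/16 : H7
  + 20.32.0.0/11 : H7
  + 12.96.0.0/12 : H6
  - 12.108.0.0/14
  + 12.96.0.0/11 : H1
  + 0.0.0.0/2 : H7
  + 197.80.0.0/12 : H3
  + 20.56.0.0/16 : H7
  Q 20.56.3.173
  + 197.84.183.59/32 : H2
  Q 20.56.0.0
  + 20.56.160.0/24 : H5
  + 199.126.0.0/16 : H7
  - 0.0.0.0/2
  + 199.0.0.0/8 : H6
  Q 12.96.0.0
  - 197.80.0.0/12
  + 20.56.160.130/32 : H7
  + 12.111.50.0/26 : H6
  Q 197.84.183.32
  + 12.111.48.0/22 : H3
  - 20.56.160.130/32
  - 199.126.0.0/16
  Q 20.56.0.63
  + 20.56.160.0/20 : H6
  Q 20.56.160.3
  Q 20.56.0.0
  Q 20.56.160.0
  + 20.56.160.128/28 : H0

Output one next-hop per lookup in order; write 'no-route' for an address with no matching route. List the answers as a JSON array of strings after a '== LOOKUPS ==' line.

Process each operation:
  + 199.126.65.112/30 (H5) depth=30
  del 199.126.65.112/30 (clear depth 30)
  + 12.108.0.0/14 (H2) depth=14
  lookup 12.109.203.78: bits 00001100011011 walk d0:-→d1:-→d2:-→d3:-→d4:-→d5:-→d6:-→d7:-→d8:-→d9:-→d10:-→d11:-→d12:-→d13:-→d14:H2 -> H2
  lookup 12.110.11.229: bits 00001100011011 walk d0:-→d1:-→d2:-→d3:-→d4:-→d5:-→d6:-→d7:-→d8:-→d9:-→d10:-→d11:-→d12:-→d13:-→d14:H2 -> H2
  + 12.111.32.0/19 (H3) depth=19
  + 20.56.160.0/20 (H0) depth=20
  lookup 12.108.0.168: bits 00001100011011 walk d0:-→d1:-→d2:-→d3:-→d4:-→d5:-→d6:-→d7:-→d8:-→d9:-→d10:-→d11:-→d12:-→d13:-→d14:H2 -> H2
  + 197.84.183.32/27 (H7) depth=27
  + 199.126.0.0/16 (H7) depth=16
  + 20.32.0.0/11 (H7) depth=11
  + 12.96.0.0/12 (H6) depth=12
  del 12.108.0.0/14 (clear depth 14)
  + 12.96.0.0/11 (H1) depth=11
  + 0.0.0.0/2 (H7) depth=2
  + 197.80.0.0/12 (H3) depth=12
  + 20.56.0.0/16 (H7) depth=16
  lookup 20.56.3.173: bits 0001010000111000 walk d0:-→d1:-→d2:H7→d3:-→d4:-→d5:-→d6:-→d7:-→d8:-→d9:-→d10:-→d11:H7→d12:-→d13:-→d14:-→d15:-→d16:H7 -> H7
  + 197.84.183.59/32 (H2) depth=32
  lookup 20.56.0.0: bits 0001010000111000 walk d0:-→d1:-→d2:H7→d3:-→d4:-→d5:-→d6:-→d7:-→d8:-→d9:-→d10:-→d11:H7→d12:-→d13:-→d14:-→d15:-→d16:H7 -> H7
  + 20.56.160.0/24 (H5) depth=24
  + 199.126.0.0/16 (H7) depth=16
  del 0.0.0.0/2 (clear depth 2)
  + 199.0.0.0/8 (H6) depth=8
  lookup 12.96.0.0: bits 000011000110 walk d0:-→d1:-→d2:-→d3:-→d4:-→d5:-→d6:-→d7:-→d8:-→d9:-→d10:-→d11:H1→d12:H6 -> H6
  del 197.80.0.0/12 (clear depth 12)
  + 20.56.160.130/32 (H7) depth=32
  + 12.111.50.0/26 (H6) depth=26
  lookup 197.84.183.32: bits 110001010101010010110111001 walk d0:-→d1:-→d2:-→d3:-→d4:-→d5:-→d6:-→d7:-→d8:-→d9:-→d10:-→d11:-→d12:-→d13:-→d14:-→d15:-→d16:-→d17:-→d18:-→d19:-→d20:-→d21:-→d22:-→d23:-→d24:-→d25:-→d26:-→d27:H7 -> H7
  + 12.111.48.0/22 (H3) depth=22
  del 20.56.160.130/32 (clear depth 32)
  del 199.126.0.0/16 (clear depth 16)
  lookup 20.56.0.63: bits 0001010000111000 walk d0:-→d1:-→d2:-→d3:-→d4:-→d5:-→d6:-→d7:-→d8:-→d9:-→d10:-→d11:H7→d12:-→d13:-→d14:-→d15:-→d16:H7 -> H7
  + 20.56.160.0/20 (H6) depth=20
  lookup 20.56.160.3: bits 000101000011100010100000 walk d0:-→d1:-→d2:-→d3:-→d4:-→d5:-→d6:-→d7:-→d8:-→d9:-→d10:-→d11:H7→d12:-→d13:-→d14:-→d15:-→d16:H7→d17:-→d18:-→d19:-→d20:H6→d21:-→d22:-→d23:-→d24:H5 -> H5
  lookup 20.56.0.0: bits 0001010000111000 walk d0:-→d1:-→d2:-→d3:-→d4:-→d5:-→d6:-→d7:-→d8:-→d9:-→d10:-→d11:H7→d12:-→d13:-→d14:-→d15:-→d16:H7 -> H7
  lookup 20.56.160.0: bits 000101000011100010100000 walk d0:-→d1:-→d2:-→d3:-→d4:-→d5:-→d6:-→d7:-→d8:-→d9:-→d10:-→d11:H7→d12:-→d13:-→d14:-→d15:-→d16:H7→d17:-→d18:-→d19:-→d20:H6→d21:-→d22:-→d23:-→d24:H5 -> H5
  + 20.56.160.128/28 (H0) depth=28

== LOOKUPS ==
["H2","H2","H2","H7","H7","H6","H7","H7","H5","H7","H5"]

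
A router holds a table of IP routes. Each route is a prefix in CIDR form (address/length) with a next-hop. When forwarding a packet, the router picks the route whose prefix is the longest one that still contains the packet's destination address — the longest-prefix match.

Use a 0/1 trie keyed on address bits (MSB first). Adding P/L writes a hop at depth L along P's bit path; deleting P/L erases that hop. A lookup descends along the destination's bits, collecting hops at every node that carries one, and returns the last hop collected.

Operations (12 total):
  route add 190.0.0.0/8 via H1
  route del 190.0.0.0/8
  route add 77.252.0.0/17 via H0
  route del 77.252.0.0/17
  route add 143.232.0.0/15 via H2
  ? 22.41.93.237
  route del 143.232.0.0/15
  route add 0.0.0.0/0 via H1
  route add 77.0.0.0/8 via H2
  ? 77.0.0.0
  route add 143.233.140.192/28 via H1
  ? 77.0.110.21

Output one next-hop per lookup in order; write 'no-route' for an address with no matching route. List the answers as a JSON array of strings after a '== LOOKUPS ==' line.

Trace:
  add 190.0.0.0/8 -> H1 at depth 8
  - 190.0.0.0/8 clear@8
  add 77.252.0.0/17 -> H0 at depth 17
  - 77.252.0.0/17 clear@17
  add 143.232.0.0/15 -> H2 at depth 15
  Q 22.41.93.237: descend 0 ; hops seen [∅] ; pick no-route
  - 143.232.0.0/15 clear@15
  add 0.0.0.0/0 -> H1 at depth 0
  add 77.0.0.0/8 -> H2 at depth 8
  Q 77.0.0.0: descend 01001101 ; hops seen [H1,H2] ; pick H2
  add 143.233.140.192/28 -> H1 at depth 28
  Q 77.0.110.21: descend 01001101 ; hops seen [H1,H2] ; pick H2

== LOOKUPS ==
["no-route","H2","H2"]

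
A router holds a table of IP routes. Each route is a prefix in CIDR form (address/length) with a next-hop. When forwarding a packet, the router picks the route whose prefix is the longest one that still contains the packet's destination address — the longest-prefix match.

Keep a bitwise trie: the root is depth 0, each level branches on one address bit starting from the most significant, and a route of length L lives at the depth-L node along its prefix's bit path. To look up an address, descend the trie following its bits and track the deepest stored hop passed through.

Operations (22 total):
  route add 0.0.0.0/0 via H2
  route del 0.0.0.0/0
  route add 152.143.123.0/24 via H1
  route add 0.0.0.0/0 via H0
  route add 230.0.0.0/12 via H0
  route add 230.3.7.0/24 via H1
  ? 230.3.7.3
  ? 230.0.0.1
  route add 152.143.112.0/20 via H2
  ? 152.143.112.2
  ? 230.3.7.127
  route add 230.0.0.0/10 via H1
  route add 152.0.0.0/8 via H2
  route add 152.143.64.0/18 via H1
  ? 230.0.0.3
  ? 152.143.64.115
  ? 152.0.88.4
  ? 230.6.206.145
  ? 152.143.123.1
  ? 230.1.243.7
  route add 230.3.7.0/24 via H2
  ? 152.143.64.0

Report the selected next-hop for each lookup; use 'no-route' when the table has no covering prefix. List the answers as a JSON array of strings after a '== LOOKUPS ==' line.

Trace:
  + 0.0.0.0/0 (H2) depth=0
  del 0.0.0.0/0 (clear depth 0)
  + 152.143.123.0/24 (H1) depth=24
  + 0.0.0.0/0 (H0) depth=0
  + 230.0.0.0/12 (H0) depth=12
  + 230.3.7.0/24 (H1) depth=24
  ? 230.3.7.3  path d0:H0→d1:-→d2:-→d3:-→d4:-→d5:-→d6:-→d7:-→d8:-→d9:-→d10:-→d11:-→d12:H0→d13:-→d14:-→d15:-→d16:-→d17:-→d18:-→d19:-→d20:-→d21:-→d22:-→d23:-→d24:H1  best=H1
  ? 230.0.0.1  path d0:H0→d1:-→d2:-→d3:-→d4:-→d5:-→d6:-→d7:-→d8:-→d9:-→d10:-→d11:-→d12:H0→d13:-→d14:-  best=H0
  + 152.143.112.0/20 (H2) depth=20
  ? 152.143.112.2  path d0:H0→d1:-→d2:-→d3:-→d4:-→d5:-→d6:-→d7:-→d8:-→d9:-→d10:-→d11:-→d12:-→d13:-→d14:-→d15:-→d16:-→d17:-→d18:-→d19:-→d20:H2  best=H2
  ? 230.3.7.127  path d0:H0→d1:-→d2:-→d3:-→d4:-→d5:-→d6:-→d7:-→d8:-→d9:-→d10:-→d11:-→d12:H0→d13:-→d14:-→d15:-→d16:-→d17:-→d18:-→d19:-→d20:-→d21:-→d22:-→d23:-→d24:H1  best=H1
  + 230.0.0.0/10 (H1) depth=10
  + 152.0.0.0/8 (H2) depth=8
  + 152.143.64.0/18 (H1) depth=18
  ? 230.0.0.3  path d0:H0→d1:-→d2:-→d3:-→d4:-→d5:-→d6:-→d7:-→d8:-→d9:-→d10:H1→d11:-→d12:H0→d13:-→d14:-  best=H0
  ? 152.143.64.115  path d0:H0→d1:-→d2:-→d3:-→d4:-→d5:-→d6:-→d7:-→d8:H2→d9:-→d10:-→d11:-→d12:-→d13:-→d14:-→d15:-→d16:-→d17:-→d18:H1  best=H1
  ? 152.0.88.4  path d0:H0→d1:-→d2:-→d3:-→d4:-→d5:-→d6:-→d7:-→d8:H2  best=H2
  ? 230.6.206.145  path d0:H0→d1:-→d2:-→d3:-→d4:-→d5:-→d6:-→d7:-→d8:-→d9:-→d10:H1→d11:-→d12:H0→d13:-  best=H0
  ? 152.143.123.1  path d0:H0→d1:-→d2:-→d3:-→d4:-→d5:-→d6:-→d7:-→d8:H2→d9:-→d10:-→d11:-→d12:-→d13:-→d14:-→d15:-→d16:-→d17:-→d18:H1→d19:-→d20:H2→d21:-→d22:-→d23:-→d24:H1  best=H1
  ? 230.1.243.7  path d0:H0→d1:-→d2:-→d3:-→d4:-→d5:-→d6:-→d7:-→d8:-→d9:-→d10:H1→d11:-→d12:H0→d13:-→d14:-  best=H0
  + 230.3.7.0/24 (H2) depth=24
  ? 152.143.64.0  path d0:H0→d1:-→d2:-→d3:-→d4:-→d5:-→d6:-→d7:-→d8:H2→d9:-→d10:-→d11:-→d12:-→d13:-→d14:-→d15:-→d16:-→d17:-→d18:H1  best=H1

== LOOKUPS ==
["H1","H0","H2","H1","H0","H1","H2","H0","H1","H0","H1"]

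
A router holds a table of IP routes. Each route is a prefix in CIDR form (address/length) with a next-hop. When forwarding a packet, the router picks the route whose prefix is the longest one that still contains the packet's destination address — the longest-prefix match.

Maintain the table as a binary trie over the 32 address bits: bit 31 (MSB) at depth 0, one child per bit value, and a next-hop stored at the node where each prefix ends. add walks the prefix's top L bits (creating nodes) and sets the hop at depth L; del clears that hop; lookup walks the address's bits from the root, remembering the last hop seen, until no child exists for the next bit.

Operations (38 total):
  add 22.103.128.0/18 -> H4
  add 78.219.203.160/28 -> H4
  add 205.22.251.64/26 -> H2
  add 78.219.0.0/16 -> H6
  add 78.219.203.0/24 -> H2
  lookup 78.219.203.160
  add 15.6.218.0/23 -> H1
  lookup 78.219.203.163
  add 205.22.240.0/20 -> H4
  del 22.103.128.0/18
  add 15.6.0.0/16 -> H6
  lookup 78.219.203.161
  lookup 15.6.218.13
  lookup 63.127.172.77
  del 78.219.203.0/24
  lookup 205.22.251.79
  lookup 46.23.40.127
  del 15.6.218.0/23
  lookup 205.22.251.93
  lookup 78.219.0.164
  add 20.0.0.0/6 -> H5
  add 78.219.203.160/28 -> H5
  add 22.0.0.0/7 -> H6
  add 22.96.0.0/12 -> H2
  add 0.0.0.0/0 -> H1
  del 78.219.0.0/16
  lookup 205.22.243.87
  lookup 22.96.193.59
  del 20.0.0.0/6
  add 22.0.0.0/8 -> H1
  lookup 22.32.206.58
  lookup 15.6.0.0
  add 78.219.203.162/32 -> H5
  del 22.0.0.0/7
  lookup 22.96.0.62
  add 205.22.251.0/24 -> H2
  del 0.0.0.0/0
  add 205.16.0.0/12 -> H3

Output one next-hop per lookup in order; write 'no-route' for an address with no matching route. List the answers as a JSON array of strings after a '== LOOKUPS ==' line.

Trace:
  add 22.103.128.0/18 -> H4 at depth 18
  add 78.219.203.160/28 -> H4 at depth 28
  add 205.22.251.64/26 -> H2 at depth 26
  add 78.219.0.0/16 -> H6 at depth 16
  add 78.219.203.0/24 -> H2 at depth 24
  lookup 78.219.203.160: bits 0100111011011011110010111010 walk d0:-→d1:-→d2:-→d3:-→d4:-→d5:-→d6:-→d7:-→d8:-→d9:-→d10:-→d11:-→d12:-→d13:-→d14:-→d15:-→d16:H6→d17:-→d18:-→d19:-→d20:-→d21:-→d22:-→d23:-→d24:H2→d25:-→d26:-→d27:-→d28:H4 -> H4
  add 15.6.218.0/23 -> H1 at depth 23
  lookup 78.219.203.163: bits 0100111011011011110010111010 walk d0:-→d1:-→d2:-→d3:-→d4:-→d5:-→d6:-→d7:-→d8:-→d9:-→d10:-→d11:-→d12:-→d13:-→d14:-→d15:-→d16:H6→d17:-→d18:-→d19:-→d20:-→d21:-→d22:-→d23:-→d24:H2→d25:-→d26:-→d27:-→d28:H4 -> H4
  add 205.22.240.0/20 -> H4 at depth 20
  del 22.103.128.0/18 (clear depth 18)
  add 15.6.0.0/16 -> H6 at depth 16
  lookup 78.219.203.161: bits 0100111011011011110010111010 walk d0:-→d1:-→d2:-→d3:-→d4:-→d5:-→d6:-→d7:-→d8:-→d9:-→d10:-→d11:-→d12:-→d13:-→d14:-→d15:-→d16:H6→d17:-→d18:-→d19:-→d20:-→d21:-→d22:-→d23:-→d24:H2→d25:-→d26:-→d27:-→d28:H4 -> H4
  lookup 15.6.218.13: bits 00001111000001101101101 walk d0:-→d1:-→d2:-→d3:-→d4:-→d5:-→d6:-→d7:-→d8:-→d9:-→d10:-→d11:-→d12:-→d13:-→d14:-→d15:-→d16:H6→d17:-→d18:-→d19:-→d20:-→d21:-→d22:-→d23:H1 -> H1
  lookup 63.127.172.77: bits 00 walk d0:-→d1:-→d2:- -> no-route
  del 78.219.203.0/24 (clear depth 24)
  lookup 205.22.251.79: bits 11001101000101101111101101 walk d0:-→d1:-→d2:-→d3:-→d4:-→d5:-→d6:-→d7:-→d8:-→d9:-→d10:-→d11:-→d12:-→d13:-→d14:-→d15:-→d16:-→d17:-→d18:-→d19:-→d20:H4→d21:-→d22:-→d23:-→d24:-→d25:-→d26:H2 -> H2
  lookup 46.23.40.127: bits 00 walk d0:-→d1:-→d2:- -> no-route
  del 15.6.218.0/23 (clear depth 23)
  lookup 205.22.251.93: bits 11001101000101101111101101 walk d0:-→d1:-→d2:-→d3:-→d4:-→d5:-→d6:-→d7:-→d8:-→d9:-→d10:-→d11:-→d12:-→d13:-→d14:-→d15:-→d16:-→d17:-→d18:-→d19:-→d20:H4→d21:-→d22:-→d23:-→d24:-→d25:-→d26:H2 -> H2
  lookup 78.219.0.164: bits 0100111011011011 walk d0:-→d1:-→d2:-→d3:-→d4:-→d5:-→d6:-→d7:-→d8:-→d9:-→d10:-→d11:-→d12:-→d13:-→d14:-→d15:-→d16:H6 -> H6
  add 20.0.0.0/6 -> H5 at depth 6
  add 78.219.203.160/28 -> H5 at depth 28
  add 22.0.0.0/7 -> H6 at depth 7
  add 22.96.0.0/12 -> H2 at depth 12
  add 0.0.0.0/0 -> H1 at depth 0
  del 78.219.0.0/16 (clear depth 16)
  lookup 205.22.243.87: bits 11001101000101101111 walk d0:H1→d1:-→d2:-→d3:-→d4:-→d5:-→d6:-→d7:-→d8:-→d9:-→d10:-→d11:-→d12:-→d13:-→d14:-→d15:-→d16:-→d17:-→d18:-→d19:-→d20:H4 -> H4
  lookup 22.96.193.59: bits 0001011001100 walk d0:H1→d1:-→d2:-→d3:-→d4:-→d5:-→d6:H5→d7:H6→d8:-→d9:-→d10:-→d11:-→d12:H2→d13:- -> H2
  del 20.0.0.0/6 (clear depth 6)
  add 22.0.0.0/8 -> H1 at depth 8
  lookup 22.32.206.58: bits 000101100 walk d0:H1→d1:-→d2:-→d3:-→d4:-→d5:-→d6:-→d7:H6→d8:H1→d9:- -> H1
  lookup 15.6.0.0: bits 0000111100000110 walk d0:H1→d1:-→d2:-→d3:-→d4:-→d5:-→d6:-→d7:-→d8:-→d9:-→d10:-→d11:-→d12:-→d13:-→d14:-→d15:-→d16:H6 -> H6
  add 78.219.203.162/32 -> H5 at depth 32
  del 22.0.0.0/7 (clear depth 7)
  lookup 22.96.0.62: bits 0001011001100 walk d0:H1→d1:-→d2:-→d3:-→d4:-→d5:-→d6:-→d7:-→d8:H1→d9:-→d10:-→d11:-→d12:H2→d13:- -> H2
  add 205.22.251.0/24 -> H2 at depth 24
  del 0.0.0.0/0 (clear depth 0)
  add 205.16.0.0/12 -> H3 at depth 12

== LOOKUPS ==
["H4","H4","H4","H1","no-route","H2","no-route","H2","H6","H4","H2","H1","H6","H2"]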